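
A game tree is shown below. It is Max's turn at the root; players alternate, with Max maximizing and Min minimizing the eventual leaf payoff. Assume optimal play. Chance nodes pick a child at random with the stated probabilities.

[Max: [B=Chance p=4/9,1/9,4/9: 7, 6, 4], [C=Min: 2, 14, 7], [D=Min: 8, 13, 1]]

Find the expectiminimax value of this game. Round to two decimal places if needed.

5.56

B (Chance): 4/9·7 + 1/9·6 + 4/9·4 = 5.56
C (Min): min(2, 14, 7) = 2
D (Min): min(8, 13, 1) = 1
Root (Max): max(5.56, 2, 1) = 5.56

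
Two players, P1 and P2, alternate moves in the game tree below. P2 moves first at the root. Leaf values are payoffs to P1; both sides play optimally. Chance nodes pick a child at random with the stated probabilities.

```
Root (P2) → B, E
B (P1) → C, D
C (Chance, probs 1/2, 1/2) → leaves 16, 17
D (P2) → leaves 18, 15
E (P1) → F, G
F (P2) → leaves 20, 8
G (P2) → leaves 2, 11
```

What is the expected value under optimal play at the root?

8

C (Chance): 1/2·16 + 1/2·17 = 16.5
D (P2): min(18, 15) = 15
B (P1): max(16.5, 15) = 16.5
F (P2): min(20, 8) = 8
G (P2): min(2, 11) = 2
E (P1): max(8, 2) = 8
Root (P2): min(16.5, 8) = 8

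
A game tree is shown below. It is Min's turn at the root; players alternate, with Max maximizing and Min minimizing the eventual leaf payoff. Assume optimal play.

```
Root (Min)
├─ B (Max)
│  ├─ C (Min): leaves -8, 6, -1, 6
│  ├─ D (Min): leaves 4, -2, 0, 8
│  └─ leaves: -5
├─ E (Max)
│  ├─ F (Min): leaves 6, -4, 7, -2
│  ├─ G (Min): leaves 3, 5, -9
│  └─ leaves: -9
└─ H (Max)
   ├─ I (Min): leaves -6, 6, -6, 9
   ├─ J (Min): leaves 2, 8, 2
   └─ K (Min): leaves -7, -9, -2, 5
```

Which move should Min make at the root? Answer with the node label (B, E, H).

C (Min): min(-8, 6, -1, 6) = -8
D (Min): min(4, -2, 0, 8) = -2
B (Max): max(-8, -2, -5) = -2
F (Min): min(6, -4, 7, -2) = -4
G (Min): min(3, 5, -9) = -9
E (Max): max(-4, -9, -9) = -4
I (Min): min(-6, 6, -6, 9) = -6
J (Min): min(2, 8, 2) = 2
K (Min): min(-7, -9, -2, 5) = -9
H (Max): max(-6, 2, -9) = 2
Root (Min): min(-2, -4, 2) = -4
Min picks the child with the lowest value: E (value -4).

E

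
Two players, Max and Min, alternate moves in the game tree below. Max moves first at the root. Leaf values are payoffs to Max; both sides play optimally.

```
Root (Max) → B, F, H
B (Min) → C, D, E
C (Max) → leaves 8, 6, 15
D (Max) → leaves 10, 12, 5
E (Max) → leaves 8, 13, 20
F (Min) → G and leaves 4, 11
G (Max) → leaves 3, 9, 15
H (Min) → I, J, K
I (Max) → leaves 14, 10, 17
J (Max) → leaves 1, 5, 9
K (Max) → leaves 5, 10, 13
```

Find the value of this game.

12

C (Max): max(8, 6, 15) = 15
D (Max): max(10, 12, 5) = 12
E (Max): max(8, 13, 20) = 20
B (Min): min(15, 12, 20) = 12
G (Max): max(3, 9, 15) = 15
F (Min): min(15, 4, 11) = 4
I (Max): max(14, 10, 17) = 17
J (Max): max(1, 5, 9) = 9
K (Max): max(5, 10, 13) = 13
H (Min): min(17, 9, 13) = 9
Root (Max): max(12, 4, 9) = 12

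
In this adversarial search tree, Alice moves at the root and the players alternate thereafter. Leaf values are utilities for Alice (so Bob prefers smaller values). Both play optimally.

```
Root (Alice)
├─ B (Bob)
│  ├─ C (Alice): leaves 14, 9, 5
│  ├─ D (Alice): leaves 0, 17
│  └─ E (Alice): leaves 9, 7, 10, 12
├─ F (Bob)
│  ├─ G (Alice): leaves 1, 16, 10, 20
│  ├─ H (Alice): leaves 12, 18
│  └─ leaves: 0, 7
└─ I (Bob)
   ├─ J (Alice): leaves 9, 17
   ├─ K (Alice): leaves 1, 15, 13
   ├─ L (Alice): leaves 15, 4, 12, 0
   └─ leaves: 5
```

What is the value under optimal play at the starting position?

12

C (Alice): max(14, 9, 5) = 14
D (Alice): max(0, 17) = 17
E (Alice): max(9, 7, 10, 12) = 12
B (Bob): min(14, 17, 12) = 12
G (Alice): max(1, 16, 10, 20) = 20
H (Alice): max(12, 18) = 18
F (Bob): min(20, 18, 0, 7) = 0
J (Alice): max(9, 17) = 17
K (Alice): max(1, 15, 13) = 15
L (Alice): max(15, 4, 12, 0) = 15
I (Bob): min(17, 15, 15, 5) = 5
Root (Alice): max(12, 0, 5) = 12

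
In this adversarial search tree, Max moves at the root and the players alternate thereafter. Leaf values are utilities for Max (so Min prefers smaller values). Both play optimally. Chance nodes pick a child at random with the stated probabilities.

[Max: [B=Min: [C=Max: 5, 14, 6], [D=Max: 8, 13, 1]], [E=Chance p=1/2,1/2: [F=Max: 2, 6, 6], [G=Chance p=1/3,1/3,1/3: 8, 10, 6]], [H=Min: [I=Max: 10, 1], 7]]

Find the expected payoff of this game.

13

C (Max): max(5, 14, 6) = 14
D (Max): max(8, 13, 1) = 13
B (Min): min(14, 13) = 13
F (Max): max(2, 6, 6) = 6
G (Chance): 1/3·8 + 1/3·10 + 1/3·6 = 8
E (Chance): 1/2·6 + 1/2·8 = 7
I (Max): max(10, 1) = 10
H (Min): min(10, 7) = 7
Root (Max): max(13, 7, 7) = 13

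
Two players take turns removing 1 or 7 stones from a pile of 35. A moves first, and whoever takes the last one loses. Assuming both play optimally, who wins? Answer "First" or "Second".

Compute winning (W) and losing (L) positions by backward induction:
i:   0  1  2  3  4  5  6  7  8  9 10 11 12 13 14 15 16 17 18 19 20 21 22 23 24 25 26 27 28 29 30 31 32 33 34 35
     W  L  W  L  W  L  W  L  W  L  W  L  W  L  W  L  W  L  W  L  W  L  W  L  W  L  W  L  W  L  W  L  W  L  W  L
Position 35 is L, so the second player wins.

Second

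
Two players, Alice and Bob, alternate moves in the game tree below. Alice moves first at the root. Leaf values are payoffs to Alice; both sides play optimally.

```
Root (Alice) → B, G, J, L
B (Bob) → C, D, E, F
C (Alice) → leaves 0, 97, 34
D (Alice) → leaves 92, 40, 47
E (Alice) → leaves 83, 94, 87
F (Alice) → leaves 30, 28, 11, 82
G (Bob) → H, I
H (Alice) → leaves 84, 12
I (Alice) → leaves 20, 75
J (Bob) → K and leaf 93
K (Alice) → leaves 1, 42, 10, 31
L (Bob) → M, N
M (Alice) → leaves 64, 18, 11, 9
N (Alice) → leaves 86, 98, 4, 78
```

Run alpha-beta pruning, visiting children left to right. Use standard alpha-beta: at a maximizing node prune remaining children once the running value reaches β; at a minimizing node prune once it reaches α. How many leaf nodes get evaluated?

C [α=-∞,β=+∞]: v=97
D [α=-∞,β=97]: v=92
E [α=-∞,β=92]: v=94 after child 2 ≥ β → β-cutoff, skip 1
F [α=-∞,β=92]: v=82
B [α=-∞,β=+∞]: v=82
H [α=82,β=+∞]: v=84
I [α=82,β=84]: v=75
G [α=82,β=+∞]: v=75
K [α=82,β=+∞]: v=42
J [α=82,β=+∞]: v=42 after child 1 ≤ α → α-cutoff, skip 1
M [α=82,β=+∞]: v=64
L [α=82,β=+∞]: v=64 after child 1 ≤ α → α-cutoff, skip 1
Root [α=-∞,β=+∞]: v=82
Leaves evaluated: 24 of 30.

24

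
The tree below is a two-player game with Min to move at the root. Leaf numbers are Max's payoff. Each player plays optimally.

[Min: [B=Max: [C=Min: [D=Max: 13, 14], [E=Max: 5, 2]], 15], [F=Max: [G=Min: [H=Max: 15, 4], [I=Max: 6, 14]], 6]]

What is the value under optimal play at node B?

15

D: max(13, 14) = 14
E: max(5, 2) = 5
C: min(14, 5) = 5
B: max(5, 15) = 15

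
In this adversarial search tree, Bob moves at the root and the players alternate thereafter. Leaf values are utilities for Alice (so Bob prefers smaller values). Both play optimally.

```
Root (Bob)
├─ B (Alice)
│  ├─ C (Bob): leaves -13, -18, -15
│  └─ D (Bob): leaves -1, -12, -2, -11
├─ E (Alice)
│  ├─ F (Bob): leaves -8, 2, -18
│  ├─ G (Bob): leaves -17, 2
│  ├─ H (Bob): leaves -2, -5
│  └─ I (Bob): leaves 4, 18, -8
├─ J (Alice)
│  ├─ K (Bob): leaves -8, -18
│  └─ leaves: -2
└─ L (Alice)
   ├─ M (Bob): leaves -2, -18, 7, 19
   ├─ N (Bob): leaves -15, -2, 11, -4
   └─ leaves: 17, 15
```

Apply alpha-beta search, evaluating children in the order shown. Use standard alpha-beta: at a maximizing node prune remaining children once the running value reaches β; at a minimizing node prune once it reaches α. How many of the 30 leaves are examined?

26

C [α=-∞,β=+∞]: v=-18
D [α=-18,β=+∞]: v=-12
B [α=-∞,β=+∞]: v=-12
F [α=-∞,β=-12]: v=-18
G [α=-18,β=-12]: v=-17
H [α=-17,β=-12]: v=-5
E [α=-∞,β=-12]: v=-5 after child 3 ≥ β → β-cutoff, skip 1
K [α=-∞,β=-12]: v=-18
J [α=-∞,β=-12]: v=-2
M [α=-∞,β=-12]: v=-18
N [α=-18,β=-12]: v=-15
L [α=-∞,β=-12]: v=17 after child 3 ≥ β → β-cutoff, skip 1
Root [α=-∞,β=+∞]: v=-12
Leaves evaluated: 26 of 30.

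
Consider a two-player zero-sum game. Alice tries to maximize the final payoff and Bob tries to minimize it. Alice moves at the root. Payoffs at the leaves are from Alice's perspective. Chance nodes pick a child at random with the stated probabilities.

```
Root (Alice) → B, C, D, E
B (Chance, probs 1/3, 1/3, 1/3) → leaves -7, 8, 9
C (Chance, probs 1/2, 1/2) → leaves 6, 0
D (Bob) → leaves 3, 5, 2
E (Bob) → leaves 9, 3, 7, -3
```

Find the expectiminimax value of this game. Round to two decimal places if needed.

B (Chance): 1/3·-7 + 1/3·8 + 1/3·9 = 3.33
C (Chance): 1/2·6 + 1/2·0 = 3
D (Bob): min(3, 5, 2) = 2
E (Bob): min(9, 3, 7, -3) = -3
Root (Alice): max(3.33, 3, 2, -3) = 3.33

3.33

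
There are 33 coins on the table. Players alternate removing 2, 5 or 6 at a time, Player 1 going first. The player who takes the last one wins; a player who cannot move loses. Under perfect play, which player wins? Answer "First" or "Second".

Second

i:   0  1  2  3  4  5  6  7  8  9 10 11 12 13 14 15 16 17 18 19 20 21 22 23 24 25 26 27 28 29 30 31 32 33
     L  L  W  W  L  W  W  W  L  W  W  L  L  W  W  L  W  W  W  L  W  W  L  L  W  W  L  W  W  W  L  W  W  L
Position 33 is L, so the second player wins.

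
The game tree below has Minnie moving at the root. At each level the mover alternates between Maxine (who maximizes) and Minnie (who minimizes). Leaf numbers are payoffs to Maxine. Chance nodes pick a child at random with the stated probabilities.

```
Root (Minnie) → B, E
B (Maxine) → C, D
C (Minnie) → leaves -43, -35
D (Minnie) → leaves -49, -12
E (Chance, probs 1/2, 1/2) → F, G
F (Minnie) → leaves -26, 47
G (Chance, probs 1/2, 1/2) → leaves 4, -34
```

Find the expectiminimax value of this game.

-43

C (Minnie): min(-43, -35) = -43
D (Minnie): min(-49, -12) = -49
B (Maxine): max(-43, -49) = -43
F (Minnie): min(-26, 47) = -26
G (Chance): 1/2·4 + 1/2·-34 = -15
E (Chance): 1/2·-26 + 1/2·-15 = -20.5
Root (Minnie): min(-43, -20.5) = -43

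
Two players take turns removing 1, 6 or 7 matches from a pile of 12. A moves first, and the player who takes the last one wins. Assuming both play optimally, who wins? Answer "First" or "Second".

Second

Positions where the player to move wins (W) vs loses (L):
i:   0  1  2  3  4  5  6  7  8  9 10 11 12
     L  W  L  W  L  W  W  W  W  W  W  W  L
Position 12 is L, so the second player wins.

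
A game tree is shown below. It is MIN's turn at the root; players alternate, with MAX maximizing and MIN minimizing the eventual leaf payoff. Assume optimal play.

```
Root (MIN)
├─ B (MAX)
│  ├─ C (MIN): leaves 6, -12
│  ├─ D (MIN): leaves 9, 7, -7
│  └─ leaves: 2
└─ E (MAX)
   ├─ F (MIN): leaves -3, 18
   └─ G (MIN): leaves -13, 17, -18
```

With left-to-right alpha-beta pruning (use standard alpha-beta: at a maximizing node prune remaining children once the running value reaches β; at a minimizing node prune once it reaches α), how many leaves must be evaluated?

C [α=-∞,β=+∞]: v=-12
D [α=-12,β=+∞]: v=-7
B [α=-∞,β=+∞]: v=2
F [α=-∞,β=2]: v=-3
G [α=-3,β=2]: v=-13 after child 1 ≤ α → α-cutoff, skip 2
E [α=-∞,β=2]: v=-3
Root [α=-∞,β=+∞]: v=-3
Leaves evaluated: 9 of 11.

9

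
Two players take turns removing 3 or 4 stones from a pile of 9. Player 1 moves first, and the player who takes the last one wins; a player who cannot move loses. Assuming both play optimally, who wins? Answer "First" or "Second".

Mark each pile size as W (mover wins) or L (mover loses):
i:   0  1  2  3  4  5  6  7  8  9
     L  L  L  W  W  W  W  L  L  L
Position 9 is L, so the second player wins.

Second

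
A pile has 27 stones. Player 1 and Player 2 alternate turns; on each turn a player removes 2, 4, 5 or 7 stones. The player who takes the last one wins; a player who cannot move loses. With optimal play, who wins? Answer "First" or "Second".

Second

W/L table (W = player to move can force a win):
i:   0  1  2  3  4  5  6  7  8  9 10 11 12 13 14 15 16 17 18 19 20 21 22 23 24 25 26 27
     L  L  W  W  W  W  W  W  W  L  L  W  W  W  W  W  W  W  L  L  W  W  W  W  W  W  W  L
Position 27 is L, so the second player wins.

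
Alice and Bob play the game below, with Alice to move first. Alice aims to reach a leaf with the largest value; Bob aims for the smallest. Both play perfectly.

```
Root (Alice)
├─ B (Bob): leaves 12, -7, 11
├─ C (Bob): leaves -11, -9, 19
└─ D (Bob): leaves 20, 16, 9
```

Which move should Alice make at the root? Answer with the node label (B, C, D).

D

B (Bob): min(12, -7, 11) = -7
C (Bob): min(-11, -9, 19) = -11
D (Bob): min(20, 16, 9) = 9
Root (Alice): max(-7, -11, 9) = 9
Alice picks the child with the highest value: D (value 9).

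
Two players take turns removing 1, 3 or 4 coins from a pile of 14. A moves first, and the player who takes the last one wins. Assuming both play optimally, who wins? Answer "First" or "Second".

Second

Mark each pile size as W (mover wins) or L (mover loses):
i:   0  1  2  3  4  5  6  7  8  9 10 11 12 13 14
     L  W  L  W  W  W  W  L  W  L  W  W  W  W  L
Position 14 is L, so the second player wins.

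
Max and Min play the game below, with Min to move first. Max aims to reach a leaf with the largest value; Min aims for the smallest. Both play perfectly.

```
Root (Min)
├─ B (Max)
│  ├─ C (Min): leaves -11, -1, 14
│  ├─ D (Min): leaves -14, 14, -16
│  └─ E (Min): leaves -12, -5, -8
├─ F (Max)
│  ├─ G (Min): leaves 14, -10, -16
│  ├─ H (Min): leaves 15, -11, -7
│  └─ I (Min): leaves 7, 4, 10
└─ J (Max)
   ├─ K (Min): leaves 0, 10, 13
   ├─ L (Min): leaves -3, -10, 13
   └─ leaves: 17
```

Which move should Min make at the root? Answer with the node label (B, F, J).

C (Min): min(-11, -1, 14) = -11
D (Min): min(-14, 14, -16) = -16
E (Min): min(-12, -5, -8) = -12
B (Max): max(-11, -16, -12) = -11
G (Min): min(14, -10, -16) = -16
H (Min): min(15, -11, -7) = -11
I (Min): min(7, 4, 10) = 4
F (Max): max(-16, -11, 4) = 4
K (Min): min(0, 10, 13) = 0
L (Min): min(-3, -10, 13) = -10
J (Max): max(0, -10, 17) = 17
Root (Min): min(-11, 4, 17) = -11
Min picks the child with the lowest value: B (value -11).

B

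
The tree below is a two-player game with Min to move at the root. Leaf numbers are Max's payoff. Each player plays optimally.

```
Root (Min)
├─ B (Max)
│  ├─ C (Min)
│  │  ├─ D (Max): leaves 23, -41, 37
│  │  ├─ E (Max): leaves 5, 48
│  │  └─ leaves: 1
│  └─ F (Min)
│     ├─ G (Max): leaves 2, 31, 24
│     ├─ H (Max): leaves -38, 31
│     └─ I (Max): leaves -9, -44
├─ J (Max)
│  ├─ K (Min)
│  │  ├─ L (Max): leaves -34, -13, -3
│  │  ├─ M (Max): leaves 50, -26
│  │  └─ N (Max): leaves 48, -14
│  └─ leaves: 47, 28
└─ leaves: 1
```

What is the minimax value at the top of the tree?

1

D (Max): max(23, -41, 37) = 37
E (Max): max(5, 48) = 48
C (Min): min(37, 48, 1) = 1
G (Max): max(2, 31, 24) = 31
H (Max): max(-38, 31) = 31
I (Max): max(-9, -44) = -9
F (Min): min(31, 31, -9) = -9
B (Max): max(1, -9) = 1
L (Max): max(-34, -13, -3) = -3
M (Max): max(50, -26) = 50
N (Max): max(48, -14) = 48
K (Min): min(-3, 50, 48) = -3
J (Max): max(-3, 47, 28) = 47
Root (Min): min(1, 47, 1) = 1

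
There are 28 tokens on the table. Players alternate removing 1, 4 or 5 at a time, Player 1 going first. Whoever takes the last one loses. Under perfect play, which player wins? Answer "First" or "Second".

First

Mark each pile size as W (mover wins) or L (mover loses):
i:   0  1  2  3  4  5  6  7  8  9 10 11 12 13 14 15 16 17 18 19 20 21 22 23 24 25 26 27 28
     W  L  W  L  W  W  W  W  W  L  W  L  W  W  W  W  W  L  W  L  W  W  W  W  W  L  W  L  W
Position 28 is W, so the first player wins.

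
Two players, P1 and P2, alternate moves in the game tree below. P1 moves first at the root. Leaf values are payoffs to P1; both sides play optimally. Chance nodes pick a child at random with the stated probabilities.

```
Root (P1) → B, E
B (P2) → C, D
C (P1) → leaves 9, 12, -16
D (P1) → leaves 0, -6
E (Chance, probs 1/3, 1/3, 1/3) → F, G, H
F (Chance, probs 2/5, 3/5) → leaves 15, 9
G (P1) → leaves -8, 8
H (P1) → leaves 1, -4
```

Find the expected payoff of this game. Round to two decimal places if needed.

6.8

C (P1): max(9, 12, -16) = 12
D (P1): max(0, -6) = 0
B (P2): min(12, 0) = 0
F (Chance): 2/5·15 + 3/5·9 = 11.4
G (P1): max(-8, 8) = 8
H (P1): max(1, -4) = 1
E (Chance): 1/3·11.4 + 1/3·8 + 1/3·1 = 6.8
Root (P1): max(0, 6.8) = 6.8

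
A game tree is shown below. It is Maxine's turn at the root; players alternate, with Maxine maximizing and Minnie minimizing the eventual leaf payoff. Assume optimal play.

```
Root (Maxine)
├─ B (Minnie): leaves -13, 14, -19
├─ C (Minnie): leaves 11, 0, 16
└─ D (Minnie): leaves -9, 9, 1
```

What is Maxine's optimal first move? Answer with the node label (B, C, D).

B (Minnie): min(-13, 14, -19) = -19
C (Minnie): min(11, 0, 16) = 0
D (Minnie): min(-9, 9, 1) = -9
Root (Maxine): max(-19, 0, -9) = 0
Maxine picks the child with the highest value: C (value 0).

C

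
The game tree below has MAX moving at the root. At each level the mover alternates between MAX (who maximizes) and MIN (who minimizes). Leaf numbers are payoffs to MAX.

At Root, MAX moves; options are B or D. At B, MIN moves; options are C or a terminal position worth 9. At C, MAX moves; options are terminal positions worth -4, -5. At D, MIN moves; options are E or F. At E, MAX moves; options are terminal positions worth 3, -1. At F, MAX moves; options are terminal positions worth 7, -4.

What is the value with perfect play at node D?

E: max(3, -1) = 3
F: max(7, -4) = 7
D: min(3, 7) = 3

3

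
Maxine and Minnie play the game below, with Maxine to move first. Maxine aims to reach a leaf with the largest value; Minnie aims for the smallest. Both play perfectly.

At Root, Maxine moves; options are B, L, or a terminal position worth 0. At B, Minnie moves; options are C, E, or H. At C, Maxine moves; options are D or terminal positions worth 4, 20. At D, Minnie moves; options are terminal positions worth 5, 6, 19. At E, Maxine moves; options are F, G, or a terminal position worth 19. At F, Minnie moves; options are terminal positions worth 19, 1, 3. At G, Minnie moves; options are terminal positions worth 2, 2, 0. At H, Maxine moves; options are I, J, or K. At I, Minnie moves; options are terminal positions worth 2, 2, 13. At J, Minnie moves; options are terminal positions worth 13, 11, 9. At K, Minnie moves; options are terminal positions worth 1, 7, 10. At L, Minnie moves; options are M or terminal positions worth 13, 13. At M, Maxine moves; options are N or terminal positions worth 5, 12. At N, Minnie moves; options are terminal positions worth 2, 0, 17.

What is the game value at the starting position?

D (Minnie): min(5, 6, 19) = 5
C (Maxine): max(5, 4, 20) = 20
F (Minnie): min(19, 1, 3) = 1
G (Minnie): min(2, 2, 0) = 0
E (Maxine): max(1, 0, 19) = 19
I (Minnie): min(2, 2, 13) = 2
J (Minnie): min(13, 11, 9) = 9
K (Minnie): min(1, 7, 10) = 1
H (Maxine): max(2, 9, 1) = 9
B (Minnie): min(20, 19, 9) = 9
N (Minnie): min(2, 0, 17) = 0
M (Maxine): max(0, 5, 12) = 12
L (Minnie): min(12, 13, 13) = 12
Root (Maxine): max(9, 12, 0) = 12

12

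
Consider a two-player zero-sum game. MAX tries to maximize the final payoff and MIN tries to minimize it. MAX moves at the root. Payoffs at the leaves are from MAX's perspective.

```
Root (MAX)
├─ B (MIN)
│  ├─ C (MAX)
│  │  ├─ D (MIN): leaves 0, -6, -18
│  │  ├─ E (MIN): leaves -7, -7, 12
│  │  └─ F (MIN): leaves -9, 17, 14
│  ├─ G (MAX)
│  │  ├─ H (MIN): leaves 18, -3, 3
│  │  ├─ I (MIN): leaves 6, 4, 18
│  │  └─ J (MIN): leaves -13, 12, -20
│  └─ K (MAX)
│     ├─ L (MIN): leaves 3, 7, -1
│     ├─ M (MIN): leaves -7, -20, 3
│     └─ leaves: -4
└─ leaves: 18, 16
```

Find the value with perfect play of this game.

18

D (MIN): min(0, -6, -18) = -18
E (MIN): min(-7, -7, 12) = -7
F (MIN): min(-9, 17, 14) = -9
C (MAX): max(-18, -7, -9) = -7
H (MIN): min(18, -3, 3) = -3
I (MIN): min(6, 4, 18) = 4
J (MIN): min(-13, 12, -20) = -20
G (MAX): max(-3, 4, -20) = 4
L (MIN): min(3, 7, -1) = -1
M (MIN): min(-7, -20, 3) = -20
K (MAX): max(-1, -20, -4) = -1
B (MIN): min(-7, 4, -1) = -7
Root (MAX): max(-7, 18, 16) = 18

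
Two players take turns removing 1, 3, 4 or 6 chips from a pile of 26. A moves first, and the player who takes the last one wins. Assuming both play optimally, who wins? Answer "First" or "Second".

Compute winning (W) and losing (L) positions by backward induction:
i:   0  1  2  3  4  5  6  7  8  9 10 11 12 13 14 15 16 17 18 19 20 21 22 23 24 25 26
     L  W  L  W  W  W  W  L  W  L  W  W  W  W  L  W  L  W  W  W  W  L  W  L  W  W  W
Position 26 is W, so the first player wins.

First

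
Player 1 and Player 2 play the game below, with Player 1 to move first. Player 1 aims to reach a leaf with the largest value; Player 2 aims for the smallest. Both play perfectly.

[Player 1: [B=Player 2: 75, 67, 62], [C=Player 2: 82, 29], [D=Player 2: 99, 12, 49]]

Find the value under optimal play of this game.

62

B (Player 2): min(75, 67, 62) = 62
C (Player 2): min(82, 29) = 29
D (Player 2): min(99, 12, 49) = 12
Root (Player 1): max(62, 29, 12) = 62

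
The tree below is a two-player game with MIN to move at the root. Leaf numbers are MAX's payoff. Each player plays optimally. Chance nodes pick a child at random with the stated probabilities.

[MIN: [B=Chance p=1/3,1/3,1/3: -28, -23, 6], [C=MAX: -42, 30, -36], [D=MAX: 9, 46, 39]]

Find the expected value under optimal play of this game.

-15

B (Chance): 1/3·-28 + 1/3·-23 + 1/3·6 = -15
C (MAX): max(-42, 30, -36) = 30
D (MAX): max(9, 46, 39) = 46
Root (MIN): min(-15, 30, 46) = -15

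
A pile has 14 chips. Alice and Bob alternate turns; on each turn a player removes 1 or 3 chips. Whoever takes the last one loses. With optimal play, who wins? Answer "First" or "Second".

W/L table (W = player to move can force a win):
i:   0  1  2  3  4  5  6  7  8  9 10 11 12 13 14
     W  L  W  L  W  L  W  L  W  L  W  L  W  L  W
Position 14 is W, so the first player wins.

First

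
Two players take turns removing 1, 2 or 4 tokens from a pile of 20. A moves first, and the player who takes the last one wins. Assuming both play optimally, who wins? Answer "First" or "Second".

Compute winning (W) and losing (L) positions by backward induction:
i:   0  1  2  3  4  5  6  7  8  9 10 11 12 13 14 15 16 17 18 19 20
     L  W  W  L  W  W  L  W  W  L  W  W  L  W  W  L  W  W  L  W  W
Position 20 is W, so the first player wins.

First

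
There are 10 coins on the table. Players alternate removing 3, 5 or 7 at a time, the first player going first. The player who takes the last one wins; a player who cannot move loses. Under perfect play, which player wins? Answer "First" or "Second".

W/L table (W = player to move can force a win):
i:   0  1  2  3  4  5  6  7  8  9 10
     L  L  L  W  W  W  W  W  W  W  L
Position 10 is L, so the second player wins.

Second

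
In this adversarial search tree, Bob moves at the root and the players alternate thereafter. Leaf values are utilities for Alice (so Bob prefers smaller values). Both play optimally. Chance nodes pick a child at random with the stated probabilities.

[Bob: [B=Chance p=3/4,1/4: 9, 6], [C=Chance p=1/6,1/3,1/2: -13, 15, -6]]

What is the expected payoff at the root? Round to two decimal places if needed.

B (Chance): 3/4·9 + 1/4·6 = 8.25
C (Chance): 1/6·-13 + 1/3·15 + 1/2·-6 = -0.17
Root (Bob): min(8.25, -0.17) = -0.17

-0.17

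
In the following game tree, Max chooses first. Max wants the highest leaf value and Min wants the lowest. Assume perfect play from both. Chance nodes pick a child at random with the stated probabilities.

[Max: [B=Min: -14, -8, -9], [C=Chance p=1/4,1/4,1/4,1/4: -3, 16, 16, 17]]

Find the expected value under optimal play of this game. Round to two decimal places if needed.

B (Min): min(-14, -8, -9) = -14
C (Chance): 1/4·-3 + 1/4·16 + 1/4·16 + 1/4·17 = 11.5
Root (Max): max(-14, 11.5) = 11.5

11.5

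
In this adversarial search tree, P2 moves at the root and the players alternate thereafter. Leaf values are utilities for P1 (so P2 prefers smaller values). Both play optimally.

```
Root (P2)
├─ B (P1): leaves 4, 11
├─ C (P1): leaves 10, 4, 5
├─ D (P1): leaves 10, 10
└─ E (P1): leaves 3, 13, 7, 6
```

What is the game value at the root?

10

B (P1): max(4, 11) = 11
C (P1): max(10, 4, 5) = 10
D (P1): max(10, 10) = 10
E (P1): max(3, 13, 7, 6) = 13
Root (P2): min(11, 10, 10, 13) = 10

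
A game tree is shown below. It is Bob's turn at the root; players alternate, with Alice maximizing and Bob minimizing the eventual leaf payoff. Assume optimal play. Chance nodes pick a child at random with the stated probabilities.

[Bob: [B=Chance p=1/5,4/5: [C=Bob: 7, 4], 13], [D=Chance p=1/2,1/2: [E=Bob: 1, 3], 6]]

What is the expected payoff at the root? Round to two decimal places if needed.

3.5

C (Bob): min(7, 4) = 4
B (Chance): 1/5·4 + 4/5·13 = 11.2
E (Bob): min(1, 3) = 1
D (Chance): 1/2·1 + 1/2·6 = 3.5
Root (Bob): min(11.2, 3.5) = 3.5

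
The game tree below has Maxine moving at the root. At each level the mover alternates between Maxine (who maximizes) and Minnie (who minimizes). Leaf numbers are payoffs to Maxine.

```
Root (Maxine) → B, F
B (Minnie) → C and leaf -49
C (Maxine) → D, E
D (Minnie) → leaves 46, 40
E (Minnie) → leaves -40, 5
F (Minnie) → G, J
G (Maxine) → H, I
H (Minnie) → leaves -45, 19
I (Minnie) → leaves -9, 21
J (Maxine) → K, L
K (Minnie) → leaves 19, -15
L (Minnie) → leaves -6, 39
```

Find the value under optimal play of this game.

-9

D (Minnie): min(46, 40) = 40
E (Minnie): min(-40, 5) = -40
C (Maxine): max(40, -40) = 40
B (Minnie): min(40, -49) = -49
H (Minnie): min(-45, 19) = -45
I (Minnie): min(-9, 21) = -9
G (Maxine): max(-45, -9) = -9
K (Minnie): min(19, -15) = -15
L (Minnie): min(-6, 39) = -6
J (Maxine): max(-15, -6) = -6
F (Minnie): min(-9, -6) = -9
Root (Maxine): max(-49, -9) = -9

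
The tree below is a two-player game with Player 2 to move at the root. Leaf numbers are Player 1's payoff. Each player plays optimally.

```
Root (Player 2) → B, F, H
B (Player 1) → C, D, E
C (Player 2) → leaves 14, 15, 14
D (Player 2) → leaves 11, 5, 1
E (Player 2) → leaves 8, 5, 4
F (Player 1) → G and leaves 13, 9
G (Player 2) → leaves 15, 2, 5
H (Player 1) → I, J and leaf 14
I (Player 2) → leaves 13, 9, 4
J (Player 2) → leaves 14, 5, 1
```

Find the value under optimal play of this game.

C (Player 2): min(14, 15, 14) = 14
D (Player 2): min(11, 5, 1) = 1
E (Player 2): min(8, 5, 4) = 4
B (Player 1): max(14, 1, 4) = 14
G (Player 2): min(15, 2, 5) = 2
F (Player 1): max(2, 13, 9) = 13
I (Player 2): min(13, 9, 4) = 4
J (Player 2): min(14, 5, 1) = 1
H (Player 1): max(4, 1, 14) = 14
Root (Player 2): min(14, 13, 14) = 13

13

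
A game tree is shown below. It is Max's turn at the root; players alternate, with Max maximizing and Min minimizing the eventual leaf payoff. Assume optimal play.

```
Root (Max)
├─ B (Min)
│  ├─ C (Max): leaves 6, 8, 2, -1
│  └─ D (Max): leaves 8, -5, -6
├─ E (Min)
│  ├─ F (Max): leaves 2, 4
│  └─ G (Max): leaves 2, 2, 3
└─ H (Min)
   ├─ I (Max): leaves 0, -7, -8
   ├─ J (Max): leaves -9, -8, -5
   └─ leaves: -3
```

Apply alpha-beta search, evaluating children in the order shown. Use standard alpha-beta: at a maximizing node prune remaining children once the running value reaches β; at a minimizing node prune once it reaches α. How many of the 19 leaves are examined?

C [α=-∞,β=+∞]: v=8
D [α=-∞,β=8]: v=8 after child 1 ≥ β → β-cutoff, skip 2
B [α=-∞,β=+∞]: v=8
F [α=8,β=+∞]: v=4
E [α=8,β=+∞]: v=4 after child 1 ≤ α → α-cutoff, skip 1
I [α=8,β=+∞]: v=0
H [α=8,β=+∞]: v=0 after child 1 ≤ α → α-cutoff, skip 2
Root [α=-∞,β=+∞]: v=8
Leaves evaluated: 10 of 19.

10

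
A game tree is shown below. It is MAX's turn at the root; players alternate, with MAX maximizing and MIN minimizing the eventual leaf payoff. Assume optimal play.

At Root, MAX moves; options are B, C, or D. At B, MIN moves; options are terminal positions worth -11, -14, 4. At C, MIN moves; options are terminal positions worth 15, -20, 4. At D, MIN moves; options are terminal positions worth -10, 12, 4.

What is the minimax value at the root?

B (MIN): min(-11, -14, 4) = -14
C (MIN): min(15, -20, 4) = -20
D (MIN): min(-10, 12, 4) = -10
Root (MAX): max(-14, -20, -10) = -10

-10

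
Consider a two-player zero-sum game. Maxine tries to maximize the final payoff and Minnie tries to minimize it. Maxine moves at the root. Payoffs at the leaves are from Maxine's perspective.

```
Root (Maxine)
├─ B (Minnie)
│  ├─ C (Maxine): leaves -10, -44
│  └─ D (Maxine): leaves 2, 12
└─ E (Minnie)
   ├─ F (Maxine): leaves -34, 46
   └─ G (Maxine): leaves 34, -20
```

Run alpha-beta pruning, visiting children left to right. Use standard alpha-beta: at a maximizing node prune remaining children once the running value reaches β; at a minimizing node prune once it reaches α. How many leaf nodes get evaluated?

C [α=-∞,β=+∞]: v=-10
D [α=-∞,β=-10]: v=2 after child 1 ≥ β → β-cutoff, skip 1
B [α=-∞,β=+∞]: v=-10
F [α=-10,β=+∞]: v=46
G [α=-10,β=46]: v=34
E [α=-10,β=+∞]: v=34
Root [α=-∞,β=+∞]: v=34
Leaves evaluated: 7 of 8.

7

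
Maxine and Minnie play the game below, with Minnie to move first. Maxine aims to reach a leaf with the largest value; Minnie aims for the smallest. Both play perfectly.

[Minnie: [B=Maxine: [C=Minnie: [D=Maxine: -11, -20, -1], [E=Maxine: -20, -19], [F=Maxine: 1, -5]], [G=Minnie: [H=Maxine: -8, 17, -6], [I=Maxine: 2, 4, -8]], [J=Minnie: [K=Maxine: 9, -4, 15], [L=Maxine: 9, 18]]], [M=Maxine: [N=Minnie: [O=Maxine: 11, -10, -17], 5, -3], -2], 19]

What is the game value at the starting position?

-2

D (Maxine): max(-11, -20, -1) = -1
E (Maxine): max(-20, -19) = -19
F (Maxine): max(1, -5) = 1
C (Minnie): min(-1, -19, 1) = -19
H (Maxine): max(-8, 17, -6) = 17
I (Maxine): max(2, 4, -8) = 4
G (Minnie): min(17, 4) = 4
K (Maxine): max(9, -4, 15) = 15
L (Maxine): max(9, 18) = 18
J (Minnie): min(15, 18) = 15
B (Maxine): max(-19, 4, 15) = 15
O (Maxine): max(11, -10, -17) = 11
N (Minnie): min(11, 5, -3) = -3
M (Maxine): max(-3, -2) = -2
Root (Minnie): min(15, -2, 19) = -2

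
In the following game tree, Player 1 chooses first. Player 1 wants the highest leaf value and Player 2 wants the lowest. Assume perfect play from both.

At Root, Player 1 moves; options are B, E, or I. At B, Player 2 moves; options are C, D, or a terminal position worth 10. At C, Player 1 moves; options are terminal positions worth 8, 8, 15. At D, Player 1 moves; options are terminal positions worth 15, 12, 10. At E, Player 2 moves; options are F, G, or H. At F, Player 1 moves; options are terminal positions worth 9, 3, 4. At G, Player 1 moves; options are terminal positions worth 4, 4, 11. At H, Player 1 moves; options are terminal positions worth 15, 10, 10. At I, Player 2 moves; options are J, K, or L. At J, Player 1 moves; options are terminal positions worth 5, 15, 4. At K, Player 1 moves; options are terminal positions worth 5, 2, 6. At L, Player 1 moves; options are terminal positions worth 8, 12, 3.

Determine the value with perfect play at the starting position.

10

C (Player 1): max(8, 8, 15) = 15
D (Player 1): max(15, 12, 10) = 15
B (Player 2): min(15, 15, 10) = 10
F (Player 1): max(9, 3, 4) = 9
G (Player 1): max(4, 4, 11) = 11
H (Player 1): max(15, 10, 10) = 15
E (Player 2): min(9, 11, 15) = 9
J (Player 1): max(5, 15, 4) = 15
K (Player 1): max(5, 2, 6) = 6
L (Player 1): max(8, 12, 3) = 12
I (Player 2): min(15, 6, 12) = 6
Root (Player 1): max(10, 9, 6) = 10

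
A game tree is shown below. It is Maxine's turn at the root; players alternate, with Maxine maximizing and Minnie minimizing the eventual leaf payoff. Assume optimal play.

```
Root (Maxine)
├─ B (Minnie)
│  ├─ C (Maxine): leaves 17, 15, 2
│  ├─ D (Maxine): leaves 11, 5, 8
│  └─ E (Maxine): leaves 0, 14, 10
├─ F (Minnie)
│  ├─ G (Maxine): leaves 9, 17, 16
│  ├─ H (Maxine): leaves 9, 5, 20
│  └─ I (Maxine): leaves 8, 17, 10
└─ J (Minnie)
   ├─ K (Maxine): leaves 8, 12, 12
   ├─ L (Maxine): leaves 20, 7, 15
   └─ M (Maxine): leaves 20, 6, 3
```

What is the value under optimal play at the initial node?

C (Maxine): max(17, 15, 2) = 17
D (Maxine): max(11, 5, 8) = 11
E (Maxine): max(0, 14, 10) = 14
B (Minnie): min(17, 11, 14) = 11
G (Maxine): max(9, 17, 16) = 17
H (Maxine): max(9, 5, 20) = 20
I (Maxine): max(8, 17, 10) = 17
F (Minnie): min(17, 20, 17) = 17
K (Maxine): max(8, 12, 12) = 12
L (Maxine): max(20, 7, 15) = 20
M (Maxine): max(20, 6, 3) = 20
J (Minnie): min(12, 20, 20) = 12
Root (Maxine): max(11, 17, 12) = 17

17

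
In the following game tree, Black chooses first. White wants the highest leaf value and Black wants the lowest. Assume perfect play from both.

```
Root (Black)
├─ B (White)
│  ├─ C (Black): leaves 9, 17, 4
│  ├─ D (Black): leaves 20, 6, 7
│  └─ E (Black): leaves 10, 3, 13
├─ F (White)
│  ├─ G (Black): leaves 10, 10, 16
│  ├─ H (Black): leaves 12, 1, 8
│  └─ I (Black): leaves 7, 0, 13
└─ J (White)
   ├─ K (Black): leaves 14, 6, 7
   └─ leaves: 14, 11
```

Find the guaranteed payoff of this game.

6

C (Black): min(9, 17, 4) = 4
D (Black): min(20, 6, 7) = 6
E (Black): min(10, 3, 13) = 3
B (White): max(4, 6, 3) = 6
G (Black): min(10, 10, 16) = 10
H (Black): min(12, 1, 8) = 1
I (Black): min(7, 0, 13) = 0
F (White): max(10, 1, 0) = 10
K (Black): min(14, 6, 7) = 6
J (White): max(6, 14, 11) = 14
Root (Black): min(6, 10, 14) = 6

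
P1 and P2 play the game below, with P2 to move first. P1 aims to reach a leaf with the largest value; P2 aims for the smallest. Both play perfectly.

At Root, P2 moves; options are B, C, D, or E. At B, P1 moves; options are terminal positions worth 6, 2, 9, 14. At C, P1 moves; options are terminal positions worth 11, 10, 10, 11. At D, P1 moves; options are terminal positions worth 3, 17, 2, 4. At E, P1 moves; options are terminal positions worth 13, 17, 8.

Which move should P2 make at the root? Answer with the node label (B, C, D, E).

C

B (P1): max(6, 2, 9, 14) = 14
C (P1): max(11, 10, 10, 11) = 11
D (P1): max(3, 17, 2, 4) = 17
E (P1): max(13, 17, 8) = 17
Root (P2): min(14, 11, 17, 17) = 11
P2 picks the child with the lowest value: C (value 11).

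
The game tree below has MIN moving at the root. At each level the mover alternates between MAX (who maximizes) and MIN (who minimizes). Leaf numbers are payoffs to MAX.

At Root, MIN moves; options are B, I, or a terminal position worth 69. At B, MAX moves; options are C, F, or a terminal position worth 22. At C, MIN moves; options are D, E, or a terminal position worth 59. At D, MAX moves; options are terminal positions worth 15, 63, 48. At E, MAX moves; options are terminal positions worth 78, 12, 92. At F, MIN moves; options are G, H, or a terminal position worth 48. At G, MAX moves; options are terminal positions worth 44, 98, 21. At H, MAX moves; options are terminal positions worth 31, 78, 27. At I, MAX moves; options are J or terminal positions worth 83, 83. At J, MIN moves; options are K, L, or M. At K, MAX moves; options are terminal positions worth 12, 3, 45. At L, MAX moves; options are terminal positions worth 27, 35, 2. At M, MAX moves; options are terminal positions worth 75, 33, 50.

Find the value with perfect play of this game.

59

D (MAX): max(15, 63, 48) = 63
E (MAX): max(78, 12, 92) = 92
C (MIN): min(63, 92, 59) = 59
G (MAX): max(44, 98, 21) = 98
H (MAX): max(31, 78, 27) = 78
F (MIN): min(98, 78, 48) = 48
B (MAX): max(59, 48, 22) = 59
K (MAX): max(12, 3, 45) = 45
L (MAX): max(27, 35, 2) = 35
M (MAX): max(75, 33, 50) = 75
J (MIN): min(45, 35, 75) = 35
I (MAX): max(35, 83, 83) = 83
Root (MIN): min(59, 83, 69) = 59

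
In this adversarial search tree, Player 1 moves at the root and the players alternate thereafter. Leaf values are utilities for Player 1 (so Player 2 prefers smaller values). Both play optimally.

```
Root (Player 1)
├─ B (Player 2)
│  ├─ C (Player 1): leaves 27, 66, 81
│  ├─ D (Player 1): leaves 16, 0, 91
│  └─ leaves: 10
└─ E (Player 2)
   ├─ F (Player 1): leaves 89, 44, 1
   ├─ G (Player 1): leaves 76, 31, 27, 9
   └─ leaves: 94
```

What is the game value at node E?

F: max(89, 44, 1) = 89
G: max(76, 31, 27, 9) = 76
E: min(89, 76, 94) = 76

76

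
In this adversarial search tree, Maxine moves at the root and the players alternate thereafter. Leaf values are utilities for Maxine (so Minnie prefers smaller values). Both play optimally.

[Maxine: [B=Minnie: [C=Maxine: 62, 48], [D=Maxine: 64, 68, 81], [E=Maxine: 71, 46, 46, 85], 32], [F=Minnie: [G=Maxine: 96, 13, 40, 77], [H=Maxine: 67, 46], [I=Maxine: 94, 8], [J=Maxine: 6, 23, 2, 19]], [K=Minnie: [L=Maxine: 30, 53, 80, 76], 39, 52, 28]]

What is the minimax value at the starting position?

32

C (Maxine): max(62, 48) = 62
D (Maxine): max(64, 68, 81) = 81
E (Maxine): max(71, 46, 46, 85) = 85
B (Minnie): min(62, 81, 85, 32) = 32
G (Maxine): max(96, 13, 40, 77) = 96
H (Maxine): max(67, 46) = 67
I (Maxine): max(94, 8) = 94
J (Maxine): max(6, 23, 2, 19) = 23
F (Minnie): min(96, 67, 94, 23) = 23
L (Maxine): max(30, 53, 80, 76) = 80
K (Minnie): min(80, 39, 52, 28) = 28
Root (Maxine): max(32, 23, 28) = 32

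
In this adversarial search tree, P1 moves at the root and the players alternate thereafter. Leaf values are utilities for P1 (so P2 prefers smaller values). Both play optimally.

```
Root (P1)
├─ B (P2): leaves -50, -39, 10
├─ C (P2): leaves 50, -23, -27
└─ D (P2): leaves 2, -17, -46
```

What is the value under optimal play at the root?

B (P2): min(-50, -39, 10) = -50
C (P2): min(50, -23, -27) = -27
D (P2): min(2, -17, -46) = -46
Root (P1): max(-50, -27, -46) = -27

-27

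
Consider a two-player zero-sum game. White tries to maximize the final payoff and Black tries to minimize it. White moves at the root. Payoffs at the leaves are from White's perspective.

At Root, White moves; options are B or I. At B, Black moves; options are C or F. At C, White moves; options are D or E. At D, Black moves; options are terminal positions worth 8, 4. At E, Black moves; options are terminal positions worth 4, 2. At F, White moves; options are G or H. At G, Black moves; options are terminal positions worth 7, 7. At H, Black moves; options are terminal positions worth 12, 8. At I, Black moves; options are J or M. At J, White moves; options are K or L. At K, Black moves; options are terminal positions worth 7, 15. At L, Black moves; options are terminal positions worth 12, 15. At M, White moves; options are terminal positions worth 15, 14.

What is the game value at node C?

4

D: min(8, 4) = 4
E: min(4, 2) = 2
C: max(4, 2) = 4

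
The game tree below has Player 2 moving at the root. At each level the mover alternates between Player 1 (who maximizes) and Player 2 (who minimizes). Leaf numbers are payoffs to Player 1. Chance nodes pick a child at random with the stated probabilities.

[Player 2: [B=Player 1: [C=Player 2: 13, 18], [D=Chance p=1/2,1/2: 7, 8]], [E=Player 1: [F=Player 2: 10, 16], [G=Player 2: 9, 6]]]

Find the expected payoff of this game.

10

C (Player 2): min(13, 18) = 13
D (Chance): 1/2·7 + 1/2·8 = 7.5
B (Player 1): max(13, 7.5) = 13
F (Player 2): min(10, 16) = 10
G (Player 2): min(9, 6) = 6
E (Player 1): max(10, 6) = 10
Root (Player 2): min(13, 10) = 10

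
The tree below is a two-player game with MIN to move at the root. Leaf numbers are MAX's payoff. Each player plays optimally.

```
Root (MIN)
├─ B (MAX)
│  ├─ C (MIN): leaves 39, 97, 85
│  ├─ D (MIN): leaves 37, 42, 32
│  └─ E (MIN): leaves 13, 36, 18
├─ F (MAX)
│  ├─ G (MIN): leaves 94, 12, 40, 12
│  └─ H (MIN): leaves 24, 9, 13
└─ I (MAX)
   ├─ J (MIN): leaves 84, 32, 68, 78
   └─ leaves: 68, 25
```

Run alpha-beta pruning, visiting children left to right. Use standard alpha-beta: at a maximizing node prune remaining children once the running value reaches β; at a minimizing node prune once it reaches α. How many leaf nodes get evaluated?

15

C [α=-∞,β=+∞]: v=39
D [α=39,β=+∞]: v=37 after child 1 ≤ α → α-cutoff, skip 2
E [α=39,β=+∞]: v=13 after child 1 ≤ α → α-cutoff, skip 2
B [α=-∞,β=+∞]: v=39
G [α=-∞,β=39]: v=12
H [α=12,β=39]: v=9 after child 2 ≤ α → α-cutoff, skip 1
F [α=-∞,β=39]: v=12
J [α=-∞,β=12]: v=32
I [α=-∞,β=12]: v=32 after child 1 ≥ β → β-cutoff, skip 2
Root [α=-∞,β=+∞]: v=12
Leaves evaluated: 15 of 22.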